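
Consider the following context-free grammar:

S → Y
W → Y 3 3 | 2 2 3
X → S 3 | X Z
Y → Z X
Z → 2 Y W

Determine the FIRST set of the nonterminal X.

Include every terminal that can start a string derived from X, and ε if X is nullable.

We compute FIRST(X) using the standard algorithm.
FIRST(S) = {2}
FIRST(W) = {2}
FIRST(X) = {2}
FIRST(Y) = {2}
FIRST(Z) = {2}
Therefore, FIRST(X) = {2}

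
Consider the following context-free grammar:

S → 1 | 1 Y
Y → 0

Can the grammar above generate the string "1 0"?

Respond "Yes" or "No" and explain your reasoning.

Yes - a valid derivation exists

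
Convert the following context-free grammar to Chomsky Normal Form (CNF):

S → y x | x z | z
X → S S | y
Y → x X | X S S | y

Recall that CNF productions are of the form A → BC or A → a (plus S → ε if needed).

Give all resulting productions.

TY → y; TX → x; TZ → z; S → z; X → y; Y → y; S → TY TX; S → TX TZ; X → S S; Y → TX X; Y → X X0; X0 → S S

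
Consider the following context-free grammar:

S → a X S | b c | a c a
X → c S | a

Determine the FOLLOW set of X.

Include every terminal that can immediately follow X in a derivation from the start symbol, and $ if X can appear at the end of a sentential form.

We compute FOLLOW(X) using the standard algorithm.
FOLLOW(S) starts with {$}.
FIRST(S) = {a, b}
FIRST(X) = {a, c}
FOLLOW(S) = {$, a, b}
FOLLOW(X) = {a, b}
Therefore, FOLLOW(X) = {a, b}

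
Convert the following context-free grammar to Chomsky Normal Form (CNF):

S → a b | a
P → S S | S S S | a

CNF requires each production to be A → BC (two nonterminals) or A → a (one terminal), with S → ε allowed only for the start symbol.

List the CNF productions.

TA → a; TB → b; S → a; P → a; S → TA TB; P → S S; P → S X0; X0 → S S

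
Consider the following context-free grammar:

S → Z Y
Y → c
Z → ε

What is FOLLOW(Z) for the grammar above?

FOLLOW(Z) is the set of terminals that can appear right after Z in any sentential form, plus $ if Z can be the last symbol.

We compute FOLLOW(Z) using the standard algorithm.
FOLLOW(S) starts with {$}.
FIRST(S) = {c}
FIRST(Y) = {c}
FIRST(Z) = {ε}
FOLLOW(S) = {$}
FOLLOW(Y) = {$}
FOLLOW(Z) = {c}
Therefore, FOLLOW(Z) = {c}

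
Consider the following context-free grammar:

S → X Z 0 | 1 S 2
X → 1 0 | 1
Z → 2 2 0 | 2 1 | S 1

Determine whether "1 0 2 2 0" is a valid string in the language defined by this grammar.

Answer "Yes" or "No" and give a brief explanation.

No - no valid derivation exists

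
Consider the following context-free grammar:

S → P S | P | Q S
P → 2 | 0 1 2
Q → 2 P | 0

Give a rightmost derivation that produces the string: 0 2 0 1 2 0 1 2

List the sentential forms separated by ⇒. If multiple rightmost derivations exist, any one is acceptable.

S ⇒ Q S ⇒ Q Q S ⇒ Q Q P ⇒ Q Q 0 1 2 ⇒ Q 2 P 0 1 2 ⇒ Q 2 0 1 2 0 1 2 ⇒ 0 2 0 1 2 0 1 2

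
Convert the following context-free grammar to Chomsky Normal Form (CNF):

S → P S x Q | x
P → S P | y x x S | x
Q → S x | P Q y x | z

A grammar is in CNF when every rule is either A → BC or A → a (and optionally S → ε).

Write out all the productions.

TX → x; S → x; TY → y; P → x; Q → z; S → P X0; X0 → S X1; X1 → TX Q; P → S P; P → TY X2; X2 → TX X3; X3 → TX S; Q → S TX; Q → P X4; X4 → Q X5; X5 → TY TX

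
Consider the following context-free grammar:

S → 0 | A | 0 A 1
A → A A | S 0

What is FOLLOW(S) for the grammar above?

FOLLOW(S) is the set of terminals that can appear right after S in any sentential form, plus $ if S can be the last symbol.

We compute FOLLOW(S) using the standard algorithm.
FOLLOW(S) starts with {$}.
FIRST(A) = {0}
FIRST(S) = {0}
FOLLOW(A) = {$, 0, 1}
FOLLOW(S) = {$, 0}
Therefore, FOLLOW(S) = {$, 0}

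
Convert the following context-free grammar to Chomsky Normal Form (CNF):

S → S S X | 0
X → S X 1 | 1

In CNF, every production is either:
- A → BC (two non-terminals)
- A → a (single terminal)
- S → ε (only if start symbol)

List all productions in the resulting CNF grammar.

S → 0; T1 → 1; X → 1; S → S X0; X0 → S X; X → S X1; X1 → X T1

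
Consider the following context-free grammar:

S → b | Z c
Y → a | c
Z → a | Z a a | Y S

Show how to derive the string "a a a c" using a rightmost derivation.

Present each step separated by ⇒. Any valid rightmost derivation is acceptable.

S ⇒ Z c ⇒ Z a a c ⇒ a a a c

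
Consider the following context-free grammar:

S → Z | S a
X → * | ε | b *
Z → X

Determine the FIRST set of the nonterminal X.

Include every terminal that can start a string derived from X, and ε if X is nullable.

We compute FIRST(X) using the standard algorithm.
FIRST(S) = {*, a, b, ε}
FIRST(X) = {*, b, ε}
FIRST(Z) = {*, b, ε}
Therefore, FIRST(X) = {*, b, ε}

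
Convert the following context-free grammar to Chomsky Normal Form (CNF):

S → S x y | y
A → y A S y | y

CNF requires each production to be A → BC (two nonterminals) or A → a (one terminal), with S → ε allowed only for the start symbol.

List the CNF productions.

TX → x; TY → y; S → y; A → y; S → S X0; X0 → TX TY; A → TY X1; X1 → A X2; X2 → S TY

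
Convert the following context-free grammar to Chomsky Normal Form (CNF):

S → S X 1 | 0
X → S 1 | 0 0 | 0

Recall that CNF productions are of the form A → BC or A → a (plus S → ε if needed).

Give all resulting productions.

T1 → 1; S → 0; T0 → 0; X → 0; S → S X0; X0 → X T1; X → S T1; X → T0 T0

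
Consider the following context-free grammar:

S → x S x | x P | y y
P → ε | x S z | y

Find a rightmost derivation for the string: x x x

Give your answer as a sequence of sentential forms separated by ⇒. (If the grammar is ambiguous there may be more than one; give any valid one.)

S ⇒ x S x ⇒ x x P x ⇒ x x x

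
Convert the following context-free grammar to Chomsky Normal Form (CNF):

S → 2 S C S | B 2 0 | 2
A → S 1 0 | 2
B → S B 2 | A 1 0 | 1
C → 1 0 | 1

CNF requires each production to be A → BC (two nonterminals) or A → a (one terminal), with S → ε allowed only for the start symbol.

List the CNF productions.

T2 → 2; T0 → 0; S → 2; T1 → 1; A → 2; B → 1; C → 1; S → T2 X0; X0 → S X1; X1 → C S; S → B X2; X2 → T2 T0; A → S X3; X3 → T1 T0; B → S X4; X4 → B T2; B → A X5; X5 → T1 T0; C → T1 T0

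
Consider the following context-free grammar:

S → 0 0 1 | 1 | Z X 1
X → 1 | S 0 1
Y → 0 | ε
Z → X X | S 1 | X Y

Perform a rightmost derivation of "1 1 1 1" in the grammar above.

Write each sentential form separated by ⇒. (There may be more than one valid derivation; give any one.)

S ⇒ Z X 1 ⇒ Z 1 1 ⇒ S 1 1 1 ⇒ 1 1 1 1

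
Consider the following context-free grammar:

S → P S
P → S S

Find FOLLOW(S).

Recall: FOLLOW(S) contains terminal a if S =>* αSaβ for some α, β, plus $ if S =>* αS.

We compute FOLLOW(S) using the standard algorithm.
FOLLOW(S) starts with {$}.
FIRST(P) = {}
FIRST(S) = {}
FOLLOW(P) = {}
FOLLOW(S) = {$}
Therefore, FOLLOW(S) = {$}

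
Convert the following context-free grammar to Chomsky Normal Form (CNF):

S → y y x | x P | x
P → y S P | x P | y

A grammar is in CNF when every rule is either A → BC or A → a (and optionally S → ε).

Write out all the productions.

TY → y; TX → x; S → x; P → y; S → TY X0; X0 → TY TX; S → TX P; P → TY X1; X1 → S P; P → TX P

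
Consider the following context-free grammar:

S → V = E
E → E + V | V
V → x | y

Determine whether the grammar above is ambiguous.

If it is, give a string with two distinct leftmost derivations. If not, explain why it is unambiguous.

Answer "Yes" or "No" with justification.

No - the grammar is unambiguous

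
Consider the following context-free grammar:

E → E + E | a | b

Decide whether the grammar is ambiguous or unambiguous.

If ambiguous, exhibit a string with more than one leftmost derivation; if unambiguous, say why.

Ambiguous - the string 'a + a + b + a + a' has two distinct leftmost derivations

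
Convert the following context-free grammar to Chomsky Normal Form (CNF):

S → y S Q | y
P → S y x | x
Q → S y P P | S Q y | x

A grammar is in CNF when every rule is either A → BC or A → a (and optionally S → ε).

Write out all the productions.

TY → y; S → y; TX → x; P → x; Q → x; S → TY X0; X0 → S Q; P → S X1; X1 → TY TX; Q → S X2; X2 → TY X3; X3 → P P; Q → S X4; X4 → Q TY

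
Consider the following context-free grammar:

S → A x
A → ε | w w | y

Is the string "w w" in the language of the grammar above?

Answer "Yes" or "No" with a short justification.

No - no valid derivation exists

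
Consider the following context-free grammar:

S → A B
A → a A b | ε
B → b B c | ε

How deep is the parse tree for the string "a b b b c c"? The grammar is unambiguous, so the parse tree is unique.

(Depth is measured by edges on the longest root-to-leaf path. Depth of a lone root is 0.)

4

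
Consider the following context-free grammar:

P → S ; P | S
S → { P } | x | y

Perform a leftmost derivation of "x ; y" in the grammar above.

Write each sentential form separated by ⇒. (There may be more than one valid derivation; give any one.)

P ⇒ S ; P ⇒ x ; P ⇒ x ; S ⇒ x ; y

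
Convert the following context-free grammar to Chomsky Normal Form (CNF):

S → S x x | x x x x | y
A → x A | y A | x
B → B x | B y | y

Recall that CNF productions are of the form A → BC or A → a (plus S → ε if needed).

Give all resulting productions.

TX → x; S → y; TY → y; A → x; B → y; S → S X0; X0 → TX TX; S → TX X1; X1 → TX X2; X2 → TX TX; A → TX A; A → TY A; B → B TX; B → B TY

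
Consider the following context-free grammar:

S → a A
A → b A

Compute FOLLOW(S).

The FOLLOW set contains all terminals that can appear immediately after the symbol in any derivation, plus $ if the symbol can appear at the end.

We compute FOLLOW(S) using the standard algorithm.
FOLLOW(S) starts with {$}.
FIRST(A) = {b}
FIRST(S) = {a}
FOLLOW(A) = {$}
FOLLOW(S) = {$}
Therefore, FOLLOW(S) = {$}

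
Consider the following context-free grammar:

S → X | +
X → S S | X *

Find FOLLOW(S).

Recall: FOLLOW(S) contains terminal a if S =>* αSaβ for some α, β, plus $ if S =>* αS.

We compute FOLLOW(S) using the standard algorithm.
FOLLOW(S) starts with {$}.
FIRST(S) = {+}
FIRST(X) = {+}
FOLLOW(S) = {$, *, +}
FOLLOW(X) = {$, *, +}
Therefore, FOLLOW(S) = {$, *, +}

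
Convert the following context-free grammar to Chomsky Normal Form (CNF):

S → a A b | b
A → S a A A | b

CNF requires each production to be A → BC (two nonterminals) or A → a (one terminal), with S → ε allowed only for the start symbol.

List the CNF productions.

TA → a; TB → b; S → b; A → b; S → TA X0; X0 → A TB; A → S X1; X1 → TA X2; X2 → A A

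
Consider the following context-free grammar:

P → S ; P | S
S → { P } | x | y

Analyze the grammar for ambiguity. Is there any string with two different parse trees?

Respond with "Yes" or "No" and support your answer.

No - the grammar is unambiguous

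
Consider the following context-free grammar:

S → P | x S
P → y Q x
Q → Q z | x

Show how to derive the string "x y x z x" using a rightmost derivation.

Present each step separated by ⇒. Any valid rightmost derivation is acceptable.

S ⇒ x S ⇒ x P ⇒ x y Q x ⇒ x y Q z x ⇒ x y x z x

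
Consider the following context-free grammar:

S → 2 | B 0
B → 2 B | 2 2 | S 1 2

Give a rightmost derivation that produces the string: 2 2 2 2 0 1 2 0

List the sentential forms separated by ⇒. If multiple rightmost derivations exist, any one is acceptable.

S ⇒ B 0 ⇒ 2 B 0 ⇒ 2 2 B 0 ⇒ 2 2 S 1 2 0 ⇒ 2 2 B 0 1 2 0 ⇒ 2 2 2 2 0 1 2 0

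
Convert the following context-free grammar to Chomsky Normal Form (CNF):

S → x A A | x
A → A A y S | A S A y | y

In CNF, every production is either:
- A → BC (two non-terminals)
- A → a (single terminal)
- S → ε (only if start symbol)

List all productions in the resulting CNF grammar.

TX → x; S → x; TY → y; A → y; S → TX X0; X0 → A A; A → A X1; X1 → A X2; X2 → TY S; A → A X3; X3 → S X4; X4 → A TY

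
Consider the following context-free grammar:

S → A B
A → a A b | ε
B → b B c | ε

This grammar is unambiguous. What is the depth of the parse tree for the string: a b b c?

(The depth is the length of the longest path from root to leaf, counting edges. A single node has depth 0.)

3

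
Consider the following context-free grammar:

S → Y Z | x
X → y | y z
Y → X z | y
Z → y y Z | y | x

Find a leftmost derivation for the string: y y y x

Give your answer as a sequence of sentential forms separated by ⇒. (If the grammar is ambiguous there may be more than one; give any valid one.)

S ⇒ Y Z ⇒ y Z ⇒ y y y Z ⇒ y y y x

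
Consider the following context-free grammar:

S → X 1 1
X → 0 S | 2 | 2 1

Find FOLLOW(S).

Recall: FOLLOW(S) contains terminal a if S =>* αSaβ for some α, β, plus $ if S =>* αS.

We compute FOLLOW(S) using the standard algorithm.
FOLLOW(S) starts with {$}.
FIRST(S) = {0, 2}
FIRST(X) = {0, 2}
FOLLOW(S) = {$, 1}
FOLLOW(X) = {1}
Therefore, FOLLOW(S) = {$, 1}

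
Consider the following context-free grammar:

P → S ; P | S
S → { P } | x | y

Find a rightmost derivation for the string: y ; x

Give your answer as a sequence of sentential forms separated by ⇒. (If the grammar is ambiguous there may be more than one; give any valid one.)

P ⇒ S ; P ⇒ S ; S ⇒ S ; x ⇒ y ; x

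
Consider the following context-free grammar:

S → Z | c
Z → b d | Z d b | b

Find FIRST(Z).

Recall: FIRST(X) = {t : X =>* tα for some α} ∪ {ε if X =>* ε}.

We compute FIRST(Z) using the standard algorithm.
FIRST(S) = {b, c}
FIRST(Z) = {b}
Therefore, FIRST(Z) = {b}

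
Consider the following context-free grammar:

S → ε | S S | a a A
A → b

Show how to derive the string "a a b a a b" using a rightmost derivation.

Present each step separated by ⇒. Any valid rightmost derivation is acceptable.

S ⇒ S S ⇒ S a a A ⇒ S a a b ⇒ a a A a a b ⇒ a a b a a b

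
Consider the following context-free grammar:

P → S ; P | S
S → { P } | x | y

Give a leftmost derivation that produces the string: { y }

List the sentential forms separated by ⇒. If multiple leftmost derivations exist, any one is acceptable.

P ⇒ S ⇒ { P } ⇒ { S } ⇒ { y }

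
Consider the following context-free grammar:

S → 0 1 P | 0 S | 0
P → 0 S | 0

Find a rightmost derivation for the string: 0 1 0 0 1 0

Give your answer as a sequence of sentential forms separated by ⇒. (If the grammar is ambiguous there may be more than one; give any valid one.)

S ⇒ 0 1 P ⇒ 0 1 0 S ⇒ 0 1 0 0 1 P ⇒ 0 1 0 0 1 0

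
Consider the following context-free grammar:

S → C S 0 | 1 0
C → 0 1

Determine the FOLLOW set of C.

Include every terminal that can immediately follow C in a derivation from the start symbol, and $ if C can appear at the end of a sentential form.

We compute FOLLOW(C) using the standard algorithm.
FOLLOW(S) starts with {$}.
FIRST(C) = {0}
FIRST(S) = {0, 1}
FOLLOW(C) = {0, 1}
FOLLOW(S) = {$, 0}
Therefore, FOLLOW(C) = {0, 1}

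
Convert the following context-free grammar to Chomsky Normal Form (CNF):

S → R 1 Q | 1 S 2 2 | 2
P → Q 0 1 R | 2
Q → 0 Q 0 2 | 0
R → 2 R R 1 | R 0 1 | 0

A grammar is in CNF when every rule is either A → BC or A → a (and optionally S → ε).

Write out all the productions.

T1 → 1; T2 → 2; S → 2; T0 → 0; P → 2; Q → 0; R → 0; S → R X0; X0 → T1 Q; S → T1 X1; X1 → S X2; X2 → T2 T2; P → Q X3; X3 → T0 X4; X4 → T1 R; Q → T0 X5; X5 → Q X6; X6 → T0 T2; R → T2 X7; X7 → R X8; X8 → R T1; R → R X9; X9 → T0 T1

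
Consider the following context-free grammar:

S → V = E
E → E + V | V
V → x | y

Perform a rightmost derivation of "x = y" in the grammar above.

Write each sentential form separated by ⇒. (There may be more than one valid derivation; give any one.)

S ⇒ V = E ⇒ V = V ⇒ V = y ⇒ x = y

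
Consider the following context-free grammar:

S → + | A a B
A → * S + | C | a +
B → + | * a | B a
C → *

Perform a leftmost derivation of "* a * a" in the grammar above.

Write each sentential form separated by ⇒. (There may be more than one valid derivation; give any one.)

S ⇒ A a B ⇒ C a B ⇒ * a B ⇒ * a * a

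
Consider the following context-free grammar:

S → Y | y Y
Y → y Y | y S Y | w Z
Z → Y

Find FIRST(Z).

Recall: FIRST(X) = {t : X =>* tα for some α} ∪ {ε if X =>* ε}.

We compute FIRST(Z) using the standard algorithm.
FIRST(S) = {w, y}
FIRST(Y) = {w, y}
FIRST(Z) = {w, y}
Therefore, FIRST(Z) = {w, y}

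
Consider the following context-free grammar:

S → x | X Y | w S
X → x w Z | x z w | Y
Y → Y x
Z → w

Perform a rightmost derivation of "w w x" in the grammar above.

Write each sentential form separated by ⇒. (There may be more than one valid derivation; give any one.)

S ⇒ w S ⇒ w w S ⇒ w w x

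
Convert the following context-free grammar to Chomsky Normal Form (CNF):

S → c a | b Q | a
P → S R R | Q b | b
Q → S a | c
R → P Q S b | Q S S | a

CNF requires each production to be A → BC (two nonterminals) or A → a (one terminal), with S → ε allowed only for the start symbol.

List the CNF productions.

TC → c; TA → a; TB → b; S → a; P → b; Q → c; R → a; S → TC TA; S → TB Q; P → S X0; X0 → R R; P → Q TB; Q → S TA; R → P X1; X1 → Q X2; X2 → S TB; R → Q X3; X3 → S S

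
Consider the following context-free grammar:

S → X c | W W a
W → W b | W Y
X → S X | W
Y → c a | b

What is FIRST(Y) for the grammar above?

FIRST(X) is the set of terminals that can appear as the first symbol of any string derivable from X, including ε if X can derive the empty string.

We compute FIRST(Y) using the standard algorithm.
FIRST(S) = {}
FIRST(W) = {}
FIRST(X) = {}
FIRST(Y) = {b, c}
Therefore, FIRST(Y) = {b, c}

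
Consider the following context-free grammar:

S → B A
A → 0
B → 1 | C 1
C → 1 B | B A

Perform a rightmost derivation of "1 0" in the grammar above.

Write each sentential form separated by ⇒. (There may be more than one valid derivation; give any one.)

S ⇒ B A ⇒ B 0 ⇒ 1 0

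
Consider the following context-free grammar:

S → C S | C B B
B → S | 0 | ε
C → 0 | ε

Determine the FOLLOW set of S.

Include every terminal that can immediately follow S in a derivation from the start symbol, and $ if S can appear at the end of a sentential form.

We compute FOLLOW(S) using the standard algorithm.
FOLLOW(S) starts with {$}.
FIRST(B) = {0, ε}
FIRST(C) = {0, ε}
FIRST(S) = {0, ε}
FOLLOW(B) = {$, 0}
FOLLOW(C) = {$, 0}
FOLLOW(S) = {$, 0}
Therefore, FOLLOW(S) = {$, 0}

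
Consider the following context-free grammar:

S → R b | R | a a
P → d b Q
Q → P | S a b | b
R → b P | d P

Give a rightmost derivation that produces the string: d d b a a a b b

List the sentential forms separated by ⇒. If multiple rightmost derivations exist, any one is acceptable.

S ⇒ R b ⇒ d P b ⇒ d d b Q b ⇒ d d b S a b b ⇒ d d b a a a b b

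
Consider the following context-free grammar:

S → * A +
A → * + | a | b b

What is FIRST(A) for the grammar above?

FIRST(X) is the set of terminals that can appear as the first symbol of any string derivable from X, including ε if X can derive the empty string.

We compute FIRST(A) using the standard algorithm.
FIRST(A) = {*, a, b}
FIRST(S) = {*}
Therefore, FIRST(A) = {*, a, b}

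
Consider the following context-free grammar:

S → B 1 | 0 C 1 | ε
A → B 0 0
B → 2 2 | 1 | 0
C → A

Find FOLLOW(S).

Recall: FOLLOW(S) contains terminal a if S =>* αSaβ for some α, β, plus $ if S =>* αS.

We compute FOLLOW(S) using the standard algorithm.
FOLLOW(S) starts with {$}.
FIRST(A) = {0, 1, 2}
FIRST(B) = {0, 1, 2}
FIRST(C) = {0, 1, 2}
FIRST(S) = {0, 1, 2, ε}
FOLLOW(A) = {1}
FOLLOW(B) = {0, 1}
FOLLOW(C) = {1}
FOLLOW(S) = {$}
Therefore, FOLLOW(S) = {$}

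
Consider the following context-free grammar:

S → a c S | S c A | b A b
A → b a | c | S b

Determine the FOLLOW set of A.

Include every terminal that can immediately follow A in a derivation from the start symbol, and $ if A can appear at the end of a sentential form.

We compute FOLLOW(A) using the standard algorithm.
FOLLOW(S) starts with {$}.
FIRST(A) = {a, b, c}
FIRST(S) = {a, b}
FOLLOW(A) = {$, b, c}
FOLLOW(S) = {$, b, c}
Therefore, FOLLOW(A) = {$, b, c}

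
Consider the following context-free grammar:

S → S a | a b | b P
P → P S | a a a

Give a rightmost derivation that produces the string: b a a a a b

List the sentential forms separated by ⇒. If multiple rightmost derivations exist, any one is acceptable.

S ⇒ b P ⇒ b P S ⇒ b P a b ⇒ b a a a a b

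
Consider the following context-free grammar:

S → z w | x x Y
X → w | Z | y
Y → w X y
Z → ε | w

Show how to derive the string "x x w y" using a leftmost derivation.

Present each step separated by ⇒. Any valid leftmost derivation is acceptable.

S ⇒ x x Y ⇒ x x w X y ⇒ x x w Z y ⇒ x x w y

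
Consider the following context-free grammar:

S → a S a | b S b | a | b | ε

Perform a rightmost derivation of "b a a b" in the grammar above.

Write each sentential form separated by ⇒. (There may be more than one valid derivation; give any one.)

S ⇒ b S b ⇒ b a S a b ⇒ b a a b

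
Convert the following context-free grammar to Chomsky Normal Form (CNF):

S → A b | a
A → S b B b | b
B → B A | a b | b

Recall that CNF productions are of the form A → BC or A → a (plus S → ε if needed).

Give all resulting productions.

TB → b; S → a; A → b; TA → a; B → b; S → A TB; A → S X0; X0 → TB X1; X1 → B TB; B → B A; B → TA TB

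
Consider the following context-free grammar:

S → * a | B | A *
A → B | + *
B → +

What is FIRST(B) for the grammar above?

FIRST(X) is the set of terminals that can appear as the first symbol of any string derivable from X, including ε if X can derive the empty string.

We compute FIRST(B) using the standard algorithm.
FIRST(A) = {+}
FIRST(B) = {+}
FIRST(S) = {*, +}
Therefore, FIRST(B) = {+}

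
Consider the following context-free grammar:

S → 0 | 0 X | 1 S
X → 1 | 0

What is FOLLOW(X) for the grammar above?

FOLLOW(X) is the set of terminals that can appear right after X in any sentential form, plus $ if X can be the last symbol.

We compute FOLLOW(X) using the standard algorithm.
FOLLOW(S) starts with {$}.
FIRST(S) = {0, 1}
FIRST(X) = {0, 1}
FOLLOW(S) = {$}
FOLLOW(X) = {$}
Therefore, FOLLOW(X) = {$}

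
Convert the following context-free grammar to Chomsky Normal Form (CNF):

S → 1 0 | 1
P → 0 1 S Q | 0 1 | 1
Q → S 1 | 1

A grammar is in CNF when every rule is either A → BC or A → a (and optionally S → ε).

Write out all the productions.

T1 → 1; T0 → 0; S → 1; P → 1; Q → 1; S → T1 T0; P → T0 X0; X0 → T1 X1; X1 → S Q; P → T0 T1; Q → S T1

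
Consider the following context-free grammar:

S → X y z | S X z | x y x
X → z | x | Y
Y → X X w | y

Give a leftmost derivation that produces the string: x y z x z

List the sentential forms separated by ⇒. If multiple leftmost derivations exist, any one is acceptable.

S ⇒ S X z ⇒ X y z X z ⇒ x y z X z ⇒ x y z x z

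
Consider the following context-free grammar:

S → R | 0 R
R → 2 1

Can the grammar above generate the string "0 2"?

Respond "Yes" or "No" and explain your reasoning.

No - no valid derivation exists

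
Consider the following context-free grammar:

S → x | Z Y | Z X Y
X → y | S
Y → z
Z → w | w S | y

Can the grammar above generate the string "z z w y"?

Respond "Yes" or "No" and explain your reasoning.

No - no valid derivation exists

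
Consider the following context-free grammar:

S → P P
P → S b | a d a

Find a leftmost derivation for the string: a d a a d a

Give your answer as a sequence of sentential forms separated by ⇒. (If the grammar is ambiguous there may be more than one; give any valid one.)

S ⇒ P P ⇒ a d a P ⇒ a d a a d a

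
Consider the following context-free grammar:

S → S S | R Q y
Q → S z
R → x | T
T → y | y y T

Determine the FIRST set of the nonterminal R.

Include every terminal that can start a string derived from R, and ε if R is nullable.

We compute FIRST(R) using the standard algorithm.
FIRST(Q) = {x, y}
FIRST(R) = {x, y}
FIRST(S) = {x, y}
FIRST(T) = {y}
Therefore, FIRST(R) = {x, y}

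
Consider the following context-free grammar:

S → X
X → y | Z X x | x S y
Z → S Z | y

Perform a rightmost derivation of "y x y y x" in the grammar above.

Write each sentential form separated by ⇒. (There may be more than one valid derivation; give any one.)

S ⇒ X ⇒ Z X x ⇒ Z x S y x ⇒ Z x X y x ⇒ Z x y y x ⇒ y x y y x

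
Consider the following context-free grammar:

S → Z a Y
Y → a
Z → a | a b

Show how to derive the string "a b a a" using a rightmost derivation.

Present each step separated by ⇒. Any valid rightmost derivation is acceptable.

S ⇒ Z a Y ⇒ Z a a ⇒ a b a a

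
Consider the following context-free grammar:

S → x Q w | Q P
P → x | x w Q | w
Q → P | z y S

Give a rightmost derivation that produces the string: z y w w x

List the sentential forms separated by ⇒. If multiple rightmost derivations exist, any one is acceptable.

S ⇒ Q P ⇒ Q x ⇒ z y S x ⇒ z y Q P x ⇒ z y Q w x ⇒ z y P w x ⇒ z y w w x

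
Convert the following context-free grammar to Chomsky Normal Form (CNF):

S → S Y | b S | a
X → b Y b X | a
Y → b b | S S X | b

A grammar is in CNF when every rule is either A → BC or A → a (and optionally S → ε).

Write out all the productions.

TB → b; S → a; X → a; Y → b; S → S Y; S → TB S; X → TB X0; X0 → Y X1; X1 → TB X; Y → TB TB; Y → S X2; X2 → S X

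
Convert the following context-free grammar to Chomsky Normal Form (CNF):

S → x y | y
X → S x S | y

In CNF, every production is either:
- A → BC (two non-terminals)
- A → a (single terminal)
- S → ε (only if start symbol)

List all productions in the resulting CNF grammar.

TX → x; TY → y; S → y; X → y; S → TX TY; X → S X0; X0 → TX S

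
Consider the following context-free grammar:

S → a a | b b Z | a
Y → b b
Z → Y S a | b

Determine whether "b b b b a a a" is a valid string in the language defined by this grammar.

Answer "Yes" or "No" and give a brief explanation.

Yes - a valid derivation exists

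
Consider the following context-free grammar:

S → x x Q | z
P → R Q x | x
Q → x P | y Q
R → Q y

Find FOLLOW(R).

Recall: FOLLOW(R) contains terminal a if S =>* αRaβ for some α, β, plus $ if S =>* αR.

We compute FOLLOW(R) using the standard algorithm.
FOLLOW(S) starts with {$}.
FIRST(P) = {x, y}
FIRST(Q) = {x, y}
FIRST(R) = {x, y}
FIRST(S) = {x, z}
FOLLOW(P) = {$, x, y}
FOLLOW(Q) = {$, x, y}
FOLLOW(R) = {x, y}
FOLLOW(S) = {$}
Therefore, FOLLOW(R) = {x, y}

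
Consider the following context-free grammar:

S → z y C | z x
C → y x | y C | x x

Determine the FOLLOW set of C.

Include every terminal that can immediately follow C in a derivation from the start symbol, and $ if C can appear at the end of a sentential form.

We compute FOLLOW(C) using the standard algorithm.
FOLLOW(S) starts with {$}.
FIRST(C) = {x, y}
FIRST(S) = {z}
FOLLOW(C) = {$}
FOLLOW(S) = {$}
Therefore, FOLLOW(C) = {$}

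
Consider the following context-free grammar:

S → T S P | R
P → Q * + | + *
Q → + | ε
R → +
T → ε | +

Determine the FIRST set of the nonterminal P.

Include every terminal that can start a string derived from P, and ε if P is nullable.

We compute FIRST(P) using the standard algorithm.
FIRST(P) = {*, +}
FIRST(Q) = {+, ε}
FIRST(R) = {+}
FIRST(S) = {+}
FIRST(T) = {+, ε}
Therefore, FIRST(P) = {*, +}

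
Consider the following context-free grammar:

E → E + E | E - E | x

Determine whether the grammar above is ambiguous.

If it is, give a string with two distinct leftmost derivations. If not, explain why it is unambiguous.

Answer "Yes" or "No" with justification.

Yes - the string 'x - x - x + x - x' has two distinct leftmost derivations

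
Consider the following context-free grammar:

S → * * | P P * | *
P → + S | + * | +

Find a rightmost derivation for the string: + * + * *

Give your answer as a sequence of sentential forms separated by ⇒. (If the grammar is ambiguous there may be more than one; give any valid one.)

S ⇒ P P * ⇒ P + * * ⇒ + * + * *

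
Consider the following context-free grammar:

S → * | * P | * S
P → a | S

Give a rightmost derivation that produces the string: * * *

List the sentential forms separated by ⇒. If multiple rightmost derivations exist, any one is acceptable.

S ⇒ * S ⇒ * * S ⇒ * * *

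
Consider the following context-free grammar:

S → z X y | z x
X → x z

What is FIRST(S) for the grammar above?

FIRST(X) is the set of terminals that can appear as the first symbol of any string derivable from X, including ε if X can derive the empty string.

We compute FIRST(S) using the standard algorithm.
FIRST(S) = {z}
FIRST(X) = {x}
Therefore, FIRST(S) = {z}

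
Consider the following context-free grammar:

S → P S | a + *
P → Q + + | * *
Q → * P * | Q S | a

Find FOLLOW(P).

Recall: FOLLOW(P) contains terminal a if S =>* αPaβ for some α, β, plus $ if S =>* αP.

We compute FOLLOW(P) using the standard algorithm.
FOLLOW(S) starts with {$}.
FIRST(P) = {*, a}
FIRST(Q) = {*, a}
FIRST(S) = {*, a}
FOLLOW(P) = {*, a}
FOLLOW(Q) = {*, +, a}
FOLLOW(S) = {$, *, +, a}
Therefore, FOLLOW(P) = {*, a}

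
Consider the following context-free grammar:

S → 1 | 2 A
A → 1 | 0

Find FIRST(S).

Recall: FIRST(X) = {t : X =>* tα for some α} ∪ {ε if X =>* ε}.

We compute FIRST(S) using the standard algorithm.
FIRST(A) = {0, 1}
FIRST(S) = {1, 2}
Therefore, FIRST(S) = {1, 2}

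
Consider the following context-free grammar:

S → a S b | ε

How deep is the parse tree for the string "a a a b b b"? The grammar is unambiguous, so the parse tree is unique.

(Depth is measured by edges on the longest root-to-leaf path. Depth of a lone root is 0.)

4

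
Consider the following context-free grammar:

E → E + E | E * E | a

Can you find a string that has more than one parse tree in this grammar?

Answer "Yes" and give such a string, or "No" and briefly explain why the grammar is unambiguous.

Yes - the string 'a + a * a * a + a' has two distinct parse trees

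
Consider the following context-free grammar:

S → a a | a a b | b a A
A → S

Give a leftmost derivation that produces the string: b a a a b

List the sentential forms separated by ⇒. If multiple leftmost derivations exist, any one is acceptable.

S ⇒ b a A ⇒ b a S ⇒ b a a a b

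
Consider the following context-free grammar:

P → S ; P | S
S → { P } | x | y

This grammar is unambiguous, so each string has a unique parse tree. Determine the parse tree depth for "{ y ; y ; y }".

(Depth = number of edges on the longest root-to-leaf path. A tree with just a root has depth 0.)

6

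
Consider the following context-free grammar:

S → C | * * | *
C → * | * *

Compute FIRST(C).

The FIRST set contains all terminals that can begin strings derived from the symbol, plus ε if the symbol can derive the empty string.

We compute FIRST(C) using the standard algorithm.
FIRST(C) = {*}
FIRST(S) = {*}
Therefore, FIRST(C) = {*}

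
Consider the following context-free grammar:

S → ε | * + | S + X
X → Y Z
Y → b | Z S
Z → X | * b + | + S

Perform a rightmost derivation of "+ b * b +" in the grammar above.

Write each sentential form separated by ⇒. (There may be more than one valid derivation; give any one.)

S ⇒ S + X ⇒ S + Y Z ⇒ S + Y * b + ⇒ S + b * b + ⇒ + b * b +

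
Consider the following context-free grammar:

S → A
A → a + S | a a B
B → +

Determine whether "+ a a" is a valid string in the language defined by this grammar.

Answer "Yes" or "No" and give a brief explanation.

No - no valid derivation exists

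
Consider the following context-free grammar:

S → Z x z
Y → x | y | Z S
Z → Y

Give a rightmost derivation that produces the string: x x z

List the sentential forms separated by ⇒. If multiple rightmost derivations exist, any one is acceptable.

S ⇒ Z x z ⇒ Y x z ⇒ x x z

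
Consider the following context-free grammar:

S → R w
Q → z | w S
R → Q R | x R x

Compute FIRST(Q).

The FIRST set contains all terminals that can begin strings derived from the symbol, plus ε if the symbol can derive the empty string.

We compute FIRST(Q) using the standard algorithm.
FIRST(Q) = {w, z}
FIRST(R) = {w, x, z}
FIRST(S) = {w, x, z}
Therefore, FIRST(Q) = {w, z}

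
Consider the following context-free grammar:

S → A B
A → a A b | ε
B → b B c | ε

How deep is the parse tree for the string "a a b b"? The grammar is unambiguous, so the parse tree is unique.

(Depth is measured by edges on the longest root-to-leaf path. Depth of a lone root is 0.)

4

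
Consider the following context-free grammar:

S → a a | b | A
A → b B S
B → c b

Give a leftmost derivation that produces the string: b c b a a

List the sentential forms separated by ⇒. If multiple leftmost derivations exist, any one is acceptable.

S ⇒ A ⇒ b B S ⇒ b c b S ⇒ b c b a a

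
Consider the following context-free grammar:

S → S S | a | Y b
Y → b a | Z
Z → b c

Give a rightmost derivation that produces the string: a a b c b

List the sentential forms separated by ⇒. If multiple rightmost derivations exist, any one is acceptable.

S ⇒ S S ⇒ S S S ⇒ S S Y b ⇒ S S Z b ⇒ S S b c b ⇒ S a b c b ⇒ a a b c b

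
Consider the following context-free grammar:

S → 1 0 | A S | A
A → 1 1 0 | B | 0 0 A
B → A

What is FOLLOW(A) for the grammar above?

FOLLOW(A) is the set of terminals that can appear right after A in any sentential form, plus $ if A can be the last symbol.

We compute FOLLOW(A) using the standard algorithm.
FOLLOW(S) starts with {$}.
FIRST(A) = {0, 1}
FIRST(B) = {0, 1}
FIRST(S) = {0, 1}
FOLLOW(A) = {$, 0, 1}
FOLLOW(B) = {$, 0, 1}
FOLLOW(S) = {$}
Therefore, FOLLOW(A) = {$, 0, 1}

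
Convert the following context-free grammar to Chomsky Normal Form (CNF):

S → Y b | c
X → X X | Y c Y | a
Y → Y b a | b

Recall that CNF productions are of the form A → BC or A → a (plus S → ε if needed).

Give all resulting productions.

TB → b; S → c; TC → c; X → a; TA → a; Y → b; S → Y TB; X → X X; X → Y X0; X0 → TC Y; Y → Y X1; X1 → TB TA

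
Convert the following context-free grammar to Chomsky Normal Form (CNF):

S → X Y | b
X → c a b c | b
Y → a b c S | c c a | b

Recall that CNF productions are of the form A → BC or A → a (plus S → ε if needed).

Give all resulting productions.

S → b; TC → c; TA → a; TB → b; X → b; Y → b; S → X Y; X → TC X0; X0 → TA X1; X1 → TB TC; Y → TA X2; X2 → TB X3; X3 → TC S; Y → TC X4; X4 → TC TA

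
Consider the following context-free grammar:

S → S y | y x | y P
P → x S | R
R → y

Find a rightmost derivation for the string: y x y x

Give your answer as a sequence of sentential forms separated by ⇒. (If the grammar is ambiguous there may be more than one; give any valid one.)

S ⇒ y P ⇒ y x S ⇒ y x y x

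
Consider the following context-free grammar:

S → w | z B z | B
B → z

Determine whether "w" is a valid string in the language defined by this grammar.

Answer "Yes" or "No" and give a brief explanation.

Yes - a valid derivation exists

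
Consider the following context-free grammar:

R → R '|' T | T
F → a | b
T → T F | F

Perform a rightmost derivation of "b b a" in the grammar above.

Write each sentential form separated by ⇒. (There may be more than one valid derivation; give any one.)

R ⇒ T ⇒ T F ⇒ T a ⇒ T F a ⇒ T b a ⇒ F b a ⇒ b b a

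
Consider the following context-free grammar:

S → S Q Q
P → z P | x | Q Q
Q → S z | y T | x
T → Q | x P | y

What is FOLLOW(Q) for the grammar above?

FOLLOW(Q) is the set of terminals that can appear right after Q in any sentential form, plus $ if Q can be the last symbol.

We compute FOLLOW(Q) using the standard algorithm.
FOLLOW(S) starts with {$}.
FIRST(P) = {x, y, z}
FIRST(Q) = {x, y}
FIRST(S) = {}
FIRST(T) = {x, y}
FOLLOW(P) = {$, x, y, z}
FOLLOW(Q) = {$, x, y, z}
FOLLOW(S) = {$, x, y, z}
FOLLOW(T) = {$, x, y, z}
Therefore, FOLLOW(Q) = {$, x, y, z}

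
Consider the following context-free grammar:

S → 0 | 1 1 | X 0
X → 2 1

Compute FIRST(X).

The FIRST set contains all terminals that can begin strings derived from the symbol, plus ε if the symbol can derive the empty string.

We compute FIRST(X) using the standard algorithm.
FIRST(S) = {0, 1, 2}
FIRST(X) = {2}
Therefore, FIRST(X) = {2}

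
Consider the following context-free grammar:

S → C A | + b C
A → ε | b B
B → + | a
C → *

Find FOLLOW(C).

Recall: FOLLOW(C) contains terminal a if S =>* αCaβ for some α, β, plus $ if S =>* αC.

We compute FOLLOW(C) using the standard algorithm.
FOLLOW(S) starts with {$}.
FIRST(A) = {b, ε}
FIRST(B) = {+, a}
FIRST(C) = {*}
FIRST(S) = {*, +}
FOLLOW(A) = {$}
FOLLOW(B) = {$}
FOLLOW(C) = {$, b}
FOLLOW(S) = {$}
Therefore, FOLLOW(C) = {$, b}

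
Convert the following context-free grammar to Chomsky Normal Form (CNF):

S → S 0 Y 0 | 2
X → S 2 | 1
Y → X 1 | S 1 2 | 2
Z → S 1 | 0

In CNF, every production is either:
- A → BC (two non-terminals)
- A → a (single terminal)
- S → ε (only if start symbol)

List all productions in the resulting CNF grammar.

T0 → 0; S → 2; T2 → 2; X → 1; T1 → 1; Y → 2; Z → 0; S → S X0; X0 → T0 X1; X1 → Y T0; X → S T2; Y → X T1; Y → S X2; X2 → T1 T2; Z → S T1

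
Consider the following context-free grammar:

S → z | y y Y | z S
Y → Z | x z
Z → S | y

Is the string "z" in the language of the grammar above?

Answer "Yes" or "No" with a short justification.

Yes - a valid derivation exists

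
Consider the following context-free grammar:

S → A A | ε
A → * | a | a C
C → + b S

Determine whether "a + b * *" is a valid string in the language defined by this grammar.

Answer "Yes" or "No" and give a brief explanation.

No - no valid derivation exists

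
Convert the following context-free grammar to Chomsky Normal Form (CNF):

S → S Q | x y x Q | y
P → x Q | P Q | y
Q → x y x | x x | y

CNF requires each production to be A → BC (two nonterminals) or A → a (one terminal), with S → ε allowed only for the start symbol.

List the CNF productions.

TX → x; TY → y; S → y; P → y; Q → y; S → S Q; S → TX X0; X0 → TY X1; X1 → TX Q; P → TX Q; P → P Q; Q → TX X2; X2 → TY TX; Q → TX TX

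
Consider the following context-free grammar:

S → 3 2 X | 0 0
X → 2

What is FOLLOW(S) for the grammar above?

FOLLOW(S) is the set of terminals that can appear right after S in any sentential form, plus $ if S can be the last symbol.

We compute FOLLOW(S) using the standard algorithm.
FOLLOW(S) starts with {$}.
FIRST(S) = {0, 3}
FIRST(X) = {2}
FOLLOW(S) = {$}
FOLLOW(X) = {$}
Therefore, FOLLOW(S) = {$}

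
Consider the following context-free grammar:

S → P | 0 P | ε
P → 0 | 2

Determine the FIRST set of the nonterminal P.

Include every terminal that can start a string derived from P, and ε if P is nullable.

We compute FIRST(P) using the standard algorithm.
FIRST(P) = {0, 2}
FIRST(S) = {0, 2, ε}
Therefore, FIRST(P) = {0, 2}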